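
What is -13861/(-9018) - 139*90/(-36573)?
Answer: 1237033/658314 ≈ 1.8791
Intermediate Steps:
-13861/(-9018) - 139*90/(-36573) = -13861*(-1/9018) - 12510*(-1/36573) = 83/54 + 4170/12191 = 1237033/658314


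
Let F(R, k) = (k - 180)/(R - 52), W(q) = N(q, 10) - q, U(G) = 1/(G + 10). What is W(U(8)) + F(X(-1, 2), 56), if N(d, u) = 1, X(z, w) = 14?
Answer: 1439/342 ≈ 4.2076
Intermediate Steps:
U(G) = 1/(10 + G)
W(q) = 1 - q
F(R, k) = (-180 + k)/(-52 + R)
W(U(8)) + F(X(-1, 2), 56) = (1 - 1/(10 + 8)) + (-180 + 56)/(-52 + 14) = (1 - 1/18) - 124/(-38) = (1 - 1*1/18) - 1/38*(-124) = (1 - 1/18) + 62/19 = 17/18 + 62/19 = 1439/342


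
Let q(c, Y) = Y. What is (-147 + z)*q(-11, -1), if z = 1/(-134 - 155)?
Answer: 42484/289 ≈ 147.00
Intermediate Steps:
z = -1/289 (z = 1/(-289) = -1/289 ≈ -0.0034602)
(-147 + z)*q(-11, -1) = (-147 - 1/289)*(-1) = -42484/289*(-1) = 42484/289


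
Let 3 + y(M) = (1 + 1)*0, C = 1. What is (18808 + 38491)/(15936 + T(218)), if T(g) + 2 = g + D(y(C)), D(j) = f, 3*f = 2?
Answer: 171897/48458 ≈ 3.5473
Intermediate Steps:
f = ⅔ (f = (⅓)*2 = ⅔ ≈ 0.66667)
y(M) = -3 (y(M) = -3 + (1 + 1)*0 = -3 + 2*0 = -3 + 0 = -3)
D(j) = ⅔
T(g) = -4/3 + g (T(g) = -2 + (g + ⅔) = -2 + (⅔ + g) = -4/3 + g)
(18808 + 38491)/(15936 + T(218)) = (18808 + 38491)/(15936 + (-4/3 + 218)) = 57299/(15936 + 650/3) = 57299/(48458/3) = 57299*(3/48458) = 171897/48458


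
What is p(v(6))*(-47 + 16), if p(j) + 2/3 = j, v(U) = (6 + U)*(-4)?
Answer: 4526/3 ≈ 1508.7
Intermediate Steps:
v(U) = -24 - 4*U
p(j) = -2/3 + j
p(v(6))*(-47 + 16) = (-2/3 + (-24 - 4*6))*(-47 + 16) = (-2/3 + (-24 - 24))*(-31) = (-2/3 - 48)*(-31) = -146/3*(-31) = 4526/3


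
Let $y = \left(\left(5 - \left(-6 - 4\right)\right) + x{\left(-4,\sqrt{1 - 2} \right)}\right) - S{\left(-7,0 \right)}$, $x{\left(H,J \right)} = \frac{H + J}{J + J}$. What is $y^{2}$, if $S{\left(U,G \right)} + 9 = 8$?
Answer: $\frac{1073}{4} + 66 i \approx 268.25 + 66.0 i$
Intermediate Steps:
$S{\left(U,G \right)} = -1$ ($S{\left(U,G \right)} = -9 + 8 = -1$)
$x{\left(H,J \right)} = \frac{H + J}{2 J}$
$y = 16 - \frac{i \left(-4 + i\right)}{2}$ ($y = \left(\left(5 - \left(-6 - 4\right)\right) + \frac{-4 + \sqrt{1 - 2}}{2 \sqrt{1 - 2}}\right) - -1 = \left(\left(5 - \left(-6 - 4\right)\right) + \frac{-4 + \sqrt{-1}}{2 \sqrt{-1}}\right) + 1 = \left(\left(5 - -10\right) + \frac{-4 + i}{2 i}\right) + 1 = \left(\left(5 + 10\right) + \frac{- i \left(-4 + i\right)}{2}\right) + 1 = \left(15 - \frac{i \left(-4 + i\right)}{2}\right) + 1 = 16 - \frac{i \left(-4 + i\right)}{2} \approx 16.5 + 2.0 i$)
$y^{2} = \left(\frac{33}{2} + 2 i\right)^{2}$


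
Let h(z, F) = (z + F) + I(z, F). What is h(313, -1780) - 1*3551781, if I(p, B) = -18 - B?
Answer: -3551486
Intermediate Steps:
h(z, F) = -18 + z (h(z, F) = (z + F) + (-18 - F) = (F + z) + (-18 - F) = -18 + z)
h(313, -1780) - 1*3551781 = (-18 + 313) - 1*3551781 = 295 - 3551781 = -3551486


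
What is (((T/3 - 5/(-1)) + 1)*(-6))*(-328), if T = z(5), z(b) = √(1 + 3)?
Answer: 13120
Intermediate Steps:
z(b) = 2 (z(b) = √4 = 2)
T = 2
(((T/3 - 5/(-1)) + 1)*(-6))*(-328) = (((2/3 - 5/(-1)) + 1)*(-6))*(-328) = (((2*(⅓) - 5*(-1)) + 1)*(-6))*(-328) = (((⅔ + 5) + 1)*(-6))*(-328) = ((17/3 + 1)*(-6))*(-328) = ((20/3)*(-6))*(-328) = -40*(-328) = 13120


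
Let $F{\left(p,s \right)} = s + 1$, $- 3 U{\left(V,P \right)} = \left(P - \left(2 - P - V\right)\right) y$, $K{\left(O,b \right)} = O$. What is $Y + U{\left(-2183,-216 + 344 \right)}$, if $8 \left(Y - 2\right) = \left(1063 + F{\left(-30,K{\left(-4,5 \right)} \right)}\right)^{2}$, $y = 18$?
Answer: $152026$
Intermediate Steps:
$U{\left(V,P \right)} = 12 - 12 P - 6 V$ ($U{\left(V,P \right)} = - \frac{\left(P - \left(2 - P - V\right)\right) 18}{3} = - \frac{\left(P + \left(-2 + P + V\right)\right) 18}{3} = - \frac{\left(-2 + V + 2 P\right) 18}{3} = - \frac{-36 + 18 V + 36 P}{3} = 12 - 12 P - 6 V$)
$F{\left(p,s \right)} = 1 + s$
$Y = 140452$ ($Y = 2 + \frac{\left(1063 + \left(1 - 4\right)\right)^{2}}{8} = 2 + \frac{\left(1063 - 3\right)^{2}}{8} = 2 + \frac{1060^{2}}{8} = 2 + \frac{1}{8} \cdot 1123600 = 2 + 140450 = 140452$)
$Y + U{\left(-2183,-216 + 344 \right)} = 140452 - \left(-13110 + 12 \left(-216 + 344\right)\right) = 140452 + \left(12 - 1536 + 13098\right) = 140452 + 11574 = 152026$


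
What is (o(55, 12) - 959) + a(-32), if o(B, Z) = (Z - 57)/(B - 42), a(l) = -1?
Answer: -12525/13 ≈ -963.46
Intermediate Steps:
o(B, Z) = (-57 + Z)/(-42 + B)
(o(55, 12) - 959) + a(-32) = ((-57 + 12)/(-42 + 55) - 959) - 1 = (-45/13 - 959) - 1 = -12512/13 - 1 = -12525/13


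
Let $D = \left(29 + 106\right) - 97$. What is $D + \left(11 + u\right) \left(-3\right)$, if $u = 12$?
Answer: $-31$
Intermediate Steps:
$D = 38$ ($D = 135 - 97 = 38$)
$D + \left(11 + u\right) \left(-3\right) = 38 + \left(11 + 12\right) \left(-3\right) = 38 + 23 \left(-3\right) = 38 - 69 = -31$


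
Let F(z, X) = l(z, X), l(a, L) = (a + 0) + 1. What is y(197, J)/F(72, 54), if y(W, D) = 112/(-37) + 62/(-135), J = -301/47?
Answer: -17414/364635 ≈ -0.047757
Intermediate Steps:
J = -301/47 (J = -301*1/47 = -301/47 ≈ -6.4043)
y(W, D) = -17414/4995 (y(W, D) = 112*(-1/37) + 62*(-1/135) = -112/37 - 62/135 = -17414/4995)
l(a, L) = 1 + a (l(a, L) = a + 1 = 1 + a)
F(z, X) = 1 + z
y(197, J)/F(72, 54) = -17414/(4995*(1 + 72)) = -17414/4995/73 = -17414/4995*1/73 = -17414/364635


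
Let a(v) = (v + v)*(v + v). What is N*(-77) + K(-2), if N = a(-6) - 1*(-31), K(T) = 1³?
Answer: -13474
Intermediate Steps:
K(T) = 1
a(v) = 4*v² (a(v) = (2*v)*(2*v) = 4*v²)
N = 175 (N = 4*(-6)² - 1*(-31) = 4*36 + 31 = 144 + 31 = 175)
N*(-77) + K(-2) = 175*(-77) + 1 = -13475 + 1 = -13474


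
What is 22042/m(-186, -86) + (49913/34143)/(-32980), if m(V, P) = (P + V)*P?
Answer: 9604845601/10193590320 ≈ 0.94224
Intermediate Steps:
m(V, P) = P*(P + V)
22042/m(-186, -86) + (49913/34143)/(-32980) = 22042/((-86*(-86 - 186))) + (49913/34143)/(-32980) = 22042/((-86*(-272))) + (49913*(1/34143))*(-1/32980) = 22042/23392 + (2627/1797)*(-1/32980) = 22042*(1/23392) - 2627/59265060 = 11021/11696 - 2627/59265060 = 9604845601/10193590320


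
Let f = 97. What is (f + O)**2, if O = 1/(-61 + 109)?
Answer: 21687649/2304 ≈ 9413.0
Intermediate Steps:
O = 1/48 ≈ 0.020833
(f + O)**2 = (97 + 1/48)**2 = (4657/48)**2 = 21687649/2304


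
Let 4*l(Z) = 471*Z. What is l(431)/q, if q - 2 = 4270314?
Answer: 203001/17081264 ≈ 0.011884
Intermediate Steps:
q = 4270316 (q = 2 + 4270314 = 4270316)
l(Z) = 471*Z/4 (l(Z) = (471*Z)/4 = 471*Z/4)
l(431)/q = ((471/4)*431)/4270316 = (203001/4)*(1/4270316) = 203001/17081264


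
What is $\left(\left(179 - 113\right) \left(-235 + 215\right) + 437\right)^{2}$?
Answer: $779689$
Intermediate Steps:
$\left(\left(179 - 113\right) \left(-235 + 215\right) + 437\right)^{2} = \left(66 \left(-20\right) + 437\right)^{2} = \left(-1320 + 437\right)^{2} = \left(-883\right)^{2} = 779689$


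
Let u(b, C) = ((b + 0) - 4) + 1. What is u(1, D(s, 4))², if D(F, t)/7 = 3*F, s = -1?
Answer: 4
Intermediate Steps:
D(F, t) = 21*F (D(F, t) = 7*(3*F) = 21*F)
u(b, C) = -3 + b (u(b, C) = (b - 4) + 1 = (-4 + b) + 1 = -3 + b)
u(1, D(s, 4))² = (-3 + 1)² = (-2)² = 4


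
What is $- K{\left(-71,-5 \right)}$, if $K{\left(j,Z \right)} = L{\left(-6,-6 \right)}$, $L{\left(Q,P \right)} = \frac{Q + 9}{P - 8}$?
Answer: $\frac{3}{14} \approx 0.21429$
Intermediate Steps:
$L{\left(Q,P \right)} = \frac{9 + Q}{-8 + P}$
$K{\left(j,Z \right)} = - \frac{3}{14}$ ($K{\left(j,Z \right)} = \frac{9 - 6}{-8 - 6} = \frac{1}{-14} \cdot 3 = \left(- \frac{1}{14}\right) 3 = - \frac{3}{14}$)
$- K{\left(-71,-5 \right)} = \left(-1\right) \left(- \frac{3}{14}\right) = \frac{3}{14}$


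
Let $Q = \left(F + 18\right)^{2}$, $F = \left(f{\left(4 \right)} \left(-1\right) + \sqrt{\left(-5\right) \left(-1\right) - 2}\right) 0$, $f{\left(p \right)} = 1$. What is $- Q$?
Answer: $-324$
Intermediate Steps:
$F = 0$ ($F = \left(1 \left(-1\right) + \sqrt{\left(-5\right) \left(-1\right) - 2}\right) 0 = \left(-1 + \sqrt{5 - 2}\right) 0 = \left(-1 + \sqrt{3}\right) 0 = 0$)
$Q = 324$ ($Q = \left(0 + 18\right)^{2} = 18^{2} = 324$)
$- Q = \left(-1\right) 324 = -324$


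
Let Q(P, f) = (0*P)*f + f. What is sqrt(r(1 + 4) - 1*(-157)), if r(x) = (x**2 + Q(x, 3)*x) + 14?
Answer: sqrt(211) ≈ 14.526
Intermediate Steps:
Q(P, f) = f (Q(P, f) = 0*f + f = 0 + f = f)
r(x) = 14 + x**2 + 3*x (r(x) = (x**2 + 3*x) + 14 = 14 + x**2 + 3*x)
sqrt(r(1 + 4) - 1*(-157)) = sqrt((14 + (1 + 4)**2 + 3*(1 + 4)) - 1*(-157)) = sqrt((14 + 5**2 + 3*5) + 157) = sqrt((14 + 25 + 15) + 157) = sqrt(54 + 157) = sqrt(211)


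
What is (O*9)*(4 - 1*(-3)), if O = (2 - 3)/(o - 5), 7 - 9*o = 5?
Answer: 567/43 ≈ 13.186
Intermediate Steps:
o = 2/9 (o = 7/9 - ⅑*5 = 7/9 - 5/9 = 2/9 ≈ 0.22222)
O = 9/43 (O = (2 - 3)/(2/9 - 5) = -1/(-43/9) = -1*(-9/43) = 9/43 ≈ 0.20930)
(O*9)*(4 - 1*(-3)) = ((9/43)*9)*(4 - 1*(-3)) = 81*(4 + 3)/43 = (81/43)*7 = 567/43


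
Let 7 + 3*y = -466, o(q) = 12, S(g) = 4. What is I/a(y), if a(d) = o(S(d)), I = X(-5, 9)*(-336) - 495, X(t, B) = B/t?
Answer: 183/20 ≈ 9.1500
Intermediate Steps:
y = -473/3 (y = -7/3 + (1/3)*(-466) = -7/3 - 466/3 = -473/3 ≈ -157.67)
I = 549/5 (I = (9/(-5))*(-336) - 495 = (9*(-1/5))*(-336) - 495 = -9/5*(-336) - 495 = 3024/5 - 495 = 549/5 ≈ 109.80)
a(d) = 12
I/a(y) = (549/5)/12 = (549/5)*(1/12) = 183/20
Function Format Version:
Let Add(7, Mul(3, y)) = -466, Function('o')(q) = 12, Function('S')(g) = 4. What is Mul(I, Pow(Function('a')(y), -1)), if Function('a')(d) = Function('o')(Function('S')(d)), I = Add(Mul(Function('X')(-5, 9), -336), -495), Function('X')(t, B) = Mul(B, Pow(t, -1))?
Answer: Rational(183, 20) ≈ 9.1500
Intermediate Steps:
y = Rational(-473, 3) (y = Add(Rational(-7, 3), Mul(Rational(1, 3), -466)) = Add(Rational(-7, 3), Rational(-466, 3)) = Rational(-473, 3) ≈ -157.67)
I = Rational(549, 5) (I = Add(Mul(Mul(9, Pow(-5, -1)), -336), -495) = Add(Mul(Mul(9, Rational(-1, 5)), -336), -495) = Add(Mul(Rational(-9, 5), -336), -495) = Add(Rational(3024, 5), -495) = Rational(549, 5) ≈ 109.80)
Function('a')(d) = 12
Mul(I, Pow(Function('a')(y), -1)) = Mul(Rational(549, 5), Pow(12, -1)) = Mul(Rational(549, 5), Rational(1, 12)) = Rational(183, 20)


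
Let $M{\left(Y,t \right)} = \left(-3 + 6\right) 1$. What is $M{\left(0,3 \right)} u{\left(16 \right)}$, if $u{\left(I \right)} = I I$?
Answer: $768$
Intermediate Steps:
$u{\left(I \right)} = I^{2}$
$M{\left(Y,t \right)} = 3$ ($M{\left(Y,t \right)} = 3 \cdot 1 = 3$)
$M{\left(0,3 \right)} u{\left(16 \right)} = 3 \cdot 16^{2} = 3 \cdot 256 = 768$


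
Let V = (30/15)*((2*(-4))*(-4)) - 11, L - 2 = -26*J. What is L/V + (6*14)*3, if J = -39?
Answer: 14372/53 ≈ 271.17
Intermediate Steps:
L = 1016 (L = 2 - 26*(-39) = 2 + 1014 = 1016)
V = 53 (V = (30*(1/15))*(-8*(-4)) - 11 = 2*32 - 11 = 64 - 11 = 53)
L/V + (6*14)*3 = 1016/53 + (6*14)*3 = 1016*(1/53) + 84*3 = 1016/53 + 252 = 14372/53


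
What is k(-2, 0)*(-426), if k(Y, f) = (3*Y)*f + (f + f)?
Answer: 0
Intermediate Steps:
k(Y, f) = 2*f + 3*Y*f (k(Y, f) = 3*Y*f + 2*f = 2*f + 3*Y*f)
k(-2, 0)*(-426) = (0*(2 + 3*(-2)))*(-426) = (0*(2 - 6))*(-426) = (0*(-4))*(-426) = 0*(-426) = 0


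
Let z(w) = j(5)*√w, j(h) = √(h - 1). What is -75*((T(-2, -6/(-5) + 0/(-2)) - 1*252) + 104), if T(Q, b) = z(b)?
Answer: 11100 - 30*√30 ≈ 10936.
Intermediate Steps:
j(h) = √(-1 + h)
z(w) = 2*√w (z(w) = √(-1 + 5)*√w = √4*√w = 2*√w)
T(Q, b) = 2*√b
-75*((T(-2, -6/(-5) + 0/(-2)) - 1*252) + 104) = -75*((2*√(-6/(-5) + 0/(-2)) - 1*252) + 104) = -75*((2*√(-6*(-⅕) + 0*(-½)) - 252) + 104) = -75*((2*√(6/5 + 0) - 252) + 104) = -75*((2*√(6/5) - 252) + 104) = -75*((2*(√30/5) - 252) + 104) = -75*((2*√30/5 - 252) + 104) = -75*((-252 + 2*√30/5) + 104) = -75*(-148 + 2*√30/5) = 11100 - 30*√30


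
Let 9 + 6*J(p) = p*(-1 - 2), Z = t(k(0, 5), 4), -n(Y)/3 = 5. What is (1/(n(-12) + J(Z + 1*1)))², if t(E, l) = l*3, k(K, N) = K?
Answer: 1/529 ≈ 0.0018904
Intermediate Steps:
t(E, l) = 3*l
n(Y) = -15 (n(Y) = -3*5 = -15)
Z = 12 (Z = 3*4 = 12)
J(p) = -3/2 - p/2 (J(p) = -3/2 + (p*(-1 - 2))/6 = -3/2 + (p*(-3))/6 = -3/2 + (-3*p)/6 = -3/2 - p/2)
(1/(n(-12) + J(Z + 1*1)))² = (1/(-15 + (-3/2 - (12 + 1*1)/2)))² = (1/(-15 + (-3/2 - (12 + 1)/2)))² = (1/(-15 + (-3/2 - ½*13)))² = (1/(-15 + (-3/2 - 13/2)))² = (1/(-15 - 8))² = (1/(-23))² = (-1/23)² = 1/529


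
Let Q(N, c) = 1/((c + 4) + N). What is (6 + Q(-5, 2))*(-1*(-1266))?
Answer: 8862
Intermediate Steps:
Q(N, c) = 1/(4 + N + c) (Q(N, c) = 1/((4 + c) + N) = 1/(4 + N + c))
(6 + Q(-5, 2))*(-1*(-1266)) = (6 + 1/(4 - 5 + 2))*(-1*(-1266)) = (6 + 1/1)*1266 = (6 + 1)*1266 = 7*1266 = 8862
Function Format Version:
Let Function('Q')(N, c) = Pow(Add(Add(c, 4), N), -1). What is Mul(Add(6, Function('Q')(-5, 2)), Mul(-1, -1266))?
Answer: 8862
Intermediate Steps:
Function('Q')(N, c) = Pow(Add(4, N, c), -1) (Function('Q')(N, c) = Pow(Add(Add(4, c), N), -1) = Pow(Add(4, N, c), -1))
Mul(Add(6, Function('Q')(-5, 2)), Mul(-1, -1266)) = Mul(Add(6, Pow(Add(4, -5, 2), -1)), Mul(-1, -1266)) = Mul(Add(6, Pow(1, -1)), 1266) = Mul(Add(6, 1), 1266) = Mul(7, 1266) = 8862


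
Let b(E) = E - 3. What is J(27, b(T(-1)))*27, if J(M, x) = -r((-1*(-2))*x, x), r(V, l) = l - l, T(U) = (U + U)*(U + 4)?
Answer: 0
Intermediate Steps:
T(U) = 2*U*(4 + U) (T(U) = (2*U)*(4 + U) = 2*U*(4 + U))
r(V, l) = 0
b(E) = -3 + E
J(M, x) = 0 (J(M, x) = -1*0 = 0)
J(27, b(T(-1)))*27 = 0*27 = 0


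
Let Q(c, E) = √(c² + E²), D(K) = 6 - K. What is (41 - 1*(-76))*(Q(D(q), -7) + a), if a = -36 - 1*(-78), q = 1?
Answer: 4914 + 117*√74 ≈ 5920.5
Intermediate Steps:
a = 42 (a = -36 + 78 = 42)
Q(c, E) = √(E² + c²)
(41 - 1*(-76))*(Q(D(q), -7) + a) = (41 - 1*(-76))*(√((-7)² + (6 - 1*1)²) + 42) = (41 + 76)*(√(49 + (6 - 1)²) + 42) = 117*(√(49 + 5²) + 42) = 117*(√(49 + 25) + 42) = 117*(√74 + 42) = 117*(42 + √74) = 4914 + 117*√74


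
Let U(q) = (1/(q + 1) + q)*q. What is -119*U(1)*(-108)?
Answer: 19278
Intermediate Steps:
U(q) = q*(q + 1/(1 + q)) (U(q) = (1/(1 + q) + q)*q = (q + 1/(1 + q))*q = q*(q + 1/(1 + q)))
-119*U(1)*(-108) = -119*(1 + 1 + 1²)/(1 + 1)*(-108) = -119*(1 + 1 + 1)/2*(-108) = -119*3/2*(-108) = -357/2*(-108) = 19278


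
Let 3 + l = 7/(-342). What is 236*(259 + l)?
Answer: 10330310/171 ≈ 60411.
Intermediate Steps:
l = -1033/342 (l = -3 + 7/(-342) = -3 + 7*(-1/342) = -3 - 7/342 = -1033/342 ≈ -3.0205)
236*(259 + l) = 236*(259 - 1033/342) = 236*(87545/342) = 10330310/171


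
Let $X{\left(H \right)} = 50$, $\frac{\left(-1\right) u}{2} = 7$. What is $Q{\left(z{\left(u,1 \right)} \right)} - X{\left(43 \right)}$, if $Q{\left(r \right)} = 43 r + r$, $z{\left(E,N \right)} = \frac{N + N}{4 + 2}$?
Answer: $- \frac{106}{3} \approx -35.333$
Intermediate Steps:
$u = -14$ ($u = \left(-2\right) 7 = -14$)
$z{\left(E,N \right)} = \frac{N}{3}$ ($z{\left(E,N \right)} = \frac{2 N}{6} = 2 N \frac{1}{6} = \frac{N}{3}$)
$Q{\left(r \right)} = 44 r$
$Q{\left(z{\left(u,1 \right)} \right)} - X{\left(43 \right)} = 44 \cdot \frac{1}{3} \cdot 1 - 50 = 44 \cdot \frac{1}{3} - 50 = \frac{44}{3} - 50 = - \frac{106}{3}$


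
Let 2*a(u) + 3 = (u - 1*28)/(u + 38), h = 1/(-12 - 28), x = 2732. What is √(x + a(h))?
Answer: √128559139/217 ≈ 52.251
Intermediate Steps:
h = -1/40 (h = 1/(-40) = -1/40 ≈ -0.025000)
a(u) = -3/2 + (-28 + u)/(2*(38 + u)) (a(u) = -3/2 + ((u - 1*28)/(u + 38))/2 = -3/2 + ((u - 28)/(38 + u))/2 = -3/2 + ((-28 + u)/(38 + u))/2 = -3/2 + (-28 + u)/(2*(38 + u)))
√(x + a(h)) = √(2732 + (-71 - 1*(-1/40))/(38 - 1/40)) = √(2732 + (-71 + 1/40)/(1519/40)) = √(2732 + (40/1519)*(-2839/40)) = √(2732 - 2839/1519) = √(4147069/1519) = √128559139/217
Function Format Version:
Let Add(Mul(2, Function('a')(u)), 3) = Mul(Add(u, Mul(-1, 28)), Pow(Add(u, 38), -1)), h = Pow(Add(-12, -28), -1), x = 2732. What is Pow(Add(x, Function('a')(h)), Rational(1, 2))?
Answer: Mul(Rational(1, 217), Pow(128559139, Rational(1, 2))) ≈ 52.251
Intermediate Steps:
h = Rational(-1, 40) (h = Pow(-40, -1) = Rational(-1, 40) ≈ -0.025000)
Function('a')(u) = Add(Rational(-3, 2), Mul(Rational(1, 2), Pow(Add(38, u), -1), Add(-28, u))) (Function('a')(u) = Add(Rational(-3, 2), Mul(Rational(1, 2), Mul(Add(u, Mul(-1, 28)), Pow(Add(u, 38), -1)))) = Add(Rational(-3, 2), Mul(Rational(1, 2), Mul(Add(u, -28), Pow(Add(38, u), -1)))) = Add(Rational(-3, 2), Mul(Rational(1, 2), Mul(Add(-28, u), Pow(Add(38, u), -1)))) = Add(Rational(-3, 2), Mul(Rational(1, 2), Mul(Pow(Add(38, u), -1), Add(-28, u)))) = Add(Rational(-3, 2), Mul(Rational(1, 2), Pow(Add(38, u), -1), Add(-28, u))))
Pow(Add(x, Function('a')(h)), Rational(1, 2)) = Pow(Add(2732, Mul(Pow(Add(38, Rational(-1, 40)), -1), Add(-71, Mul(-1, Rational(-1, 40))))), Rational(1, 2)) = Pow(Add(2732, Mul(Pow(Rational(1519, 40), -1), Add(-71, Rational(1, 40)))), Rational(1, 2)) = Pow(Add(2732, Mul(Rational(40, 1519), Rational(-2839, 40))), Rational(1, 2)) = Pow(Add(2732, Rational(-2839, 1519)), Rational(1, 2)) = Pow(Rational(4147069, 1519), Rational(1, 2)) = Mul(Rational(1, 217), Pow(128559139, Rational(1, 2)))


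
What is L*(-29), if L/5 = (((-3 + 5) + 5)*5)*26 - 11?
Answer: -130355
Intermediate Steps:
L = 4495 (L = 5*((((-3 + 5) + 5)*5)*26 - 11) = 5*(((2 + 5)*5)*26 - 11) = 5*((7*5)*26 - 11) = 5*(35*26 - 11) = 5*(910 - 11) = 5*899 = 4495)
L*(-29) = 4495*(-29) = -130355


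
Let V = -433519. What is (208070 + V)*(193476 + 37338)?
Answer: -52036785486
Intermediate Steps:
(208070 + V)*(193476 + 37338) = (208070 - 433519)*(193476 + 37338) = -225449*230814 = -52036785486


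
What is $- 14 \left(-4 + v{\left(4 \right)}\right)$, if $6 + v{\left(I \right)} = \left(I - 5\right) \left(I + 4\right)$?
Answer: $252$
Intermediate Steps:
$v{\left(I \right)} = -6 + \left(-5 + I\right) \left(4 + I\right)$ ($v{\left(I \right)} = -6 + \left(I - 5\right) \left(I + 4\right) = -6 + \left(-5 + I\right) \left(4 + I\right)$)
$- 14 \left(-4 + v{\left(4 \right)}\right) = - 14 \left(-4 - \left(30 - 16\right)\right) = - 14 \left(-4 - 14\right) = \left(-14\right) \left(-18\right) = 252$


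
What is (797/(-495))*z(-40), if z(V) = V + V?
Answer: 12752/99 ≈ 128.81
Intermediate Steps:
z(V) = 2*V
(797/(-495))*z(-40) = (797/(-495))*(2*(-40)) = (797*(-1/495))*(-80) = -797/495*(-80) = 12752/99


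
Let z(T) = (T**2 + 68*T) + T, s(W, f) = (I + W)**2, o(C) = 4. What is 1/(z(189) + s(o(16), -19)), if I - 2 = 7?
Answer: 1/48931 ≈ 2.0437e-5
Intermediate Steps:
I = 9 (I = 2 + 7 = 9)
s(W, f) = (9 + W)**2
z(T) = T**2 + 69*T
1/(z(189) + s(o(16), -19)) = 1/(189*(69 + 189) + (9 + 4)**2) = 1/(189*258 + 13**2) = 1/(48762 + 169) = 1/48931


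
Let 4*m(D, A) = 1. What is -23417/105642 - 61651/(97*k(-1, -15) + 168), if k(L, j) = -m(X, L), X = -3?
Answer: -26065204543/60744150 ≈ -429.10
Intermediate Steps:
m(D, A) = 1/4 (m(D, A) = (1/4)*1 = 1/4)
k(L, j) = -1/4 (k(L, j) = -1*1/4 = -1/4)
-23417/105642 - 61651/(97*k(-1, -15) + 168) = -23417/105642 - 61651/(97*(-1/4) + 168) = -23417*1/105642 - 61651/(-97/4 + 168) = -23417/105642 - 61651/575/4 = -23417/105642 - 61651*4/575 = -23417/105642 - 246604/575 = -26065204543/60744150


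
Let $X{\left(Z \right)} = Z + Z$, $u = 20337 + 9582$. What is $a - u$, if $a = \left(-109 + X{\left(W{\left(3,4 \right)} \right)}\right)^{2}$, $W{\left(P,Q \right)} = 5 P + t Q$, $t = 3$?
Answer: $-26894$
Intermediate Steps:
$W{\left(P,Q \right)} = 3 Q + 5 P$ ($W{\left(P,Q \right)} = 5 P + 3 Q = 3 Q + 5 P$)
$u = 29919$
$X{\left(Z \right)} = 2 Z$
$a = 3025$ ($a = \left(-109 + 2 \left(3 \cdot 4 + 5 \cdot 3\right)\right)^{2} = \left(-109 + 2 \left(12 + 15\right)\right)^{2} = \left(-109 + 2 \cdot 27\right)^{2} = \left(-109 + 54\right)^{2} = \left(-55\right)^{2} = 3025$)
$a - u = 3025 - 29919 = -26894$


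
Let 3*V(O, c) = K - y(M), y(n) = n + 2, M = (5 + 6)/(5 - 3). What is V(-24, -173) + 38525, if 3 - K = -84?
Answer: 77103/2 ≈ 38552.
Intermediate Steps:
M = 11/2 ≈ 5.5000
y(n) = 2 + n
K = 87 (K = 3 - 1*(-84) = 3 + 84 = 87)
V(O, c) = 53/2 (V(O, c) = (87 - (2 + 11/2))/3 = (87 - 1*15/2)/3 = (87 - 15/2)/3 = (1/3)*(159/2) = 53/2)
V(-24, -173) + 38525 = 53/2 + 38525 = 77103/2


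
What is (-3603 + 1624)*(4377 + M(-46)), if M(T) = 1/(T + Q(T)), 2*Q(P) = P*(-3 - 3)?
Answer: -796913615/92 ≈ -8.6621e+6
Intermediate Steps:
Q(P) = -3*P (Q(P) = (P*(-3 - 3))/2 = (P*(-6))/2 = (-6*P)/2 = -3*P)
M(T) = -1/(2*T) (M(T) = 1/(T - 3*T) = 1/(-2*T) = -1/(2*T))
(-3603 + 1624)*(4377 + M(-46)) = (-3603 + 1624)*(4377 - ½/(-46)) = -1979*(4377 - ½*(-1/46)) = -1979*(4377 + 1/92) = -1979*402685/92 = -796913615/92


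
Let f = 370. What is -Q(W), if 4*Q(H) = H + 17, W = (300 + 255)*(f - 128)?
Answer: -134327/4 ≈ -33582.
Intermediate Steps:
W = 134310 (W = (300 + 255)*(370 - 128) = 555*242 = 134310)
Q(H) = 17/4 + H/4 (Q(H) = (H + 17)/4 = (17 + H)/4 = 17/4 + H/4)
-Q(W) = -(17/4 + (1/4)*134310) = -(17/4 + 67155/2) = -1*134327/4 = -134327/4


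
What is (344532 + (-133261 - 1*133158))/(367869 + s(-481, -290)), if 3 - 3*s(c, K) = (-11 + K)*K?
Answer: 234339/1016320 ≈ 0.23058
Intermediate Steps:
s(c, K) = 1 - K*(-11 + K)/3 (s(c, K) = 1 - (-11 + K)*K/3 = 1 - K*(-11 + K)/3)
(344532 + (-133261 - 1*133158))/(367869 + s(-481, -290)) = (344532 + (-133261 - 1*133158))/(367869 + (1 - 1/3*(-290)**2 + (11/3)*(-290))) = (344532 + (-133261 - 133158))/(367869 + (1 - 1/3*84100 - 3190/3)) = (344532 - 266419)/(367869 + (1 - 84100/3 - 3190/3)) = 78113/(367869 - 87287/3) = 78113/(1016320/3) = 78113*(3/1016320) = 234339/1016320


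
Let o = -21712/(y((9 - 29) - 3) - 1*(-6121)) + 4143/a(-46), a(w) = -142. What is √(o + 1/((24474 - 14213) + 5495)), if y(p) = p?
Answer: I*√95212902440677843263/1705421562 ≈ 5.7216*I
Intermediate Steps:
o = -14173559/432958 (o = -21712/(((9 - 29) - 3) - 1*(-6121)) + 4143/(-142) = -21712/((-20 - 3) + 6121) + 4143*(-1/142) = -21712/(-23 + 6121) - 4143/142 = -21712/6098 - 4143/142 = -21712*1/6098 - 4143/142 = -10856/3049 - 4143/142 = -14173559/432958 ≈ -32.737)
√(o + 1/((24474 - 14213) + 5495)) = √(-14173559/432958 + 1/((24474 - 14213) + 5495)) = √(-14173559/432958 + 1/(10261 + 5495)) = √(-14173559/432958 + 1/15756) = √(-111659081323/3410843124) = I*√95212902440677843263/1705421562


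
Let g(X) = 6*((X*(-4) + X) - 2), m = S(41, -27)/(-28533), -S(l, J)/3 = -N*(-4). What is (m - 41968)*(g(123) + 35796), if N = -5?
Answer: -13399722914760/9511 ≈ -1.4089e+9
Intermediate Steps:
S(l, J) = 60 (S(l, J) = -3*(-1*(-5))*(-4) = -15*(-4) = -3*(-20) = 60)
m = -20/9511 (m = 60/(-28533) = 60*(-1/28533) = -20/9511 ≈ -0.0021028)
g(X) = -12 - 18*X (g(X) = 6*((-4*X + X) - 2) = 6*(-3*X - 2) = 6*(-2 - 3*X) = -12 - 18*X)
(m - 41968)*(g(123) + 35796) = (-20/9511 - 41968)*((-12 - 18*123) + 35796) = -399157668*((-12 - 2214) + 35796)/9511 = -399157668*(-2226 + 35796)/9511 = -399157668/9511*33570 = -13399722914760/9511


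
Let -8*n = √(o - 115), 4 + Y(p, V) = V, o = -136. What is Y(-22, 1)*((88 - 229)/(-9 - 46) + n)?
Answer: -423/55 + 3*I*√251/8 ≈ -7.6909 + 5.9411*I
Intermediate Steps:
Y(p, V) = -4 + V
n = -I*√251/8 (n = -√(-136 - 115)/8 = -I*√251/8 ≈ -1.9804*I)
Y(-22, 1)*((88 - 229)/(-9 - 46) + n) = (-4 + 1)*((88 - 229)/(-9 - 46) - I*√251/8) = -3*(-141/(-55) - I*√251/8) = -3*(-141*(-1/55) - I*√251/8) = -3*(141/55 - I*√251/8) = -423/55 + 3*I*√251/8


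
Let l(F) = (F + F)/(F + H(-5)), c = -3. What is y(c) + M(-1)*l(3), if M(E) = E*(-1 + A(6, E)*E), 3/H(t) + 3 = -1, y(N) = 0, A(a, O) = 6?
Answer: 56/3 ≈ 18.667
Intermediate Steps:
H(t) = -¾ (H(t) = 3/(-3 - 1) = 3/(-4) = 3*(-¼) = -¾)
l(F) = 2*F/(-¾ + F) (l(F) = (F + F)/(F - ¾) = (2*F)/(-¾ + F) = 2*F/(-¾ + F))
M(E) = E*(-1 + 6*E)
y(c) + M(-1)*l(3) = 0 + (-(-1 + 6*(-1)))*(8*3/(-3 + 4*3)) = 0 + (-(-1 - 6))*(8*3/(-3 + 12)) = 0 + (-1*(-7))*(8*3/9) = 0 + 7*(8*3*(⅑)) = 0 + 7*(8/3) = 0 + 56/3 = 56/3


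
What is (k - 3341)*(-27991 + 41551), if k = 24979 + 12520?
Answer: 463182480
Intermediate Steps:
k = 37499
(k - 3341)*(-27991 + 41551) = (37499 - 3341)*(-27991 + 41551) = 34158*13560 = 463182480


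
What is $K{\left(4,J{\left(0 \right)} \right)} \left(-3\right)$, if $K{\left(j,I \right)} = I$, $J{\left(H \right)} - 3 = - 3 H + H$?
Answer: $-9$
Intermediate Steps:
$J{\left(H \right)} = 3 - 2 H$ ($J{\left(H \right)} = 3 + \left(- 3 H + H\right) = 3 - 2 H$)
$K{\left(4,J{\left(0 \right)} \right)} \left(-3\right) = \left(3 - 0\right) \left(-3\right) = \left(3 + 0\right) \left(-3\right) = 3 \left(-3\right) = -9$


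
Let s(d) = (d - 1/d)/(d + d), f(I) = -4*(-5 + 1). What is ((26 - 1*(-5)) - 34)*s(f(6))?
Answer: -765/512 ≈ -1.4941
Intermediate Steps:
f(I) = 16 (f(I) = -4*(-4) = 16)
s(d) = (d - 1/d)/(2*d) (s(d) = (d - 1/d)/((2*d)) = (d - 1/d)*(1/(2*d)) = (d - 1/d)/(2*d))
((26 - 1*(-5)) - 34)*s(f(6)) = ((26 - 1*(-5)) - 34)*((½)*(-1 + 16²)/16²) = ((26 + 5) - 34)*((½)*(1/256)*(-1 + 256)) = (31 - 34)*((½)*(1/256)*255) = -3*255/512 = -765/512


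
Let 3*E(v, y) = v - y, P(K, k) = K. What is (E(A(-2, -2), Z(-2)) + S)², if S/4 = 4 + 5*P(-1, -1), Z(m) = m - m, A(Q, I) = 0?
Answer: 16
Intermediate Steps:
Z(m) = 0
S = -4 (S = 4*(4 + 5*(-1)) = 4*(4 - 5) = 4*(-1) = -4)
E(v, y) = -y/3 + v/3 (E(v, y) = (v - y)/3 = -y/3 + v/3)
(E(A(-2, -2), Z(-2)) + S)² = ((-⅓*0 + (⅓)*0) - 4)² = ((0 + 0) - 4)² = (0 - 4)² = (-4)² = 16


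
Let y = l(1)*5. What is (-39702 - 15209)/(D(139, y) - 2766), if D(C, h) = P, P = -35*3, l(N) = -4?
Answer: 54911/2871 ≈ 19.126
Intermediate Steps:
P = -105
y = -20 (y = -4*5 = -20)
D(C, h) = -105
(-39702 - 15209)/(D(139, y) - 2766) = (-39702 - 15209)/(-105 - 2766) = -54911/(-2871) = -54911*(-1/2871) = 54911/2871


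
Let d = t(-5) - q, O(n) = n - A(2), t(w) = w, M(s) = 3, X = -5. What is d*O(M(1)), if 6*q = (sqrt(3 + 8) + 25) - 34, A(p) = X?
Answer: -28 - 4*sqrt(11)/3 ≈ -32.422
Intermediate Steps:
A(p) = -5
O(n) = 5 + n (O(n) = n - 1*(-5) = n + 5 = 5 + n)
q = -3/2 + sqrt(11)/6 (q = ((sqrt(3 + 8) + 25) - 34)/6 = ((sqrt(11) + 25) - 34)/6 = ((25 + sqrt(11)) - 34)/6 = (-9 + sqrt(11))/6 = -3/2 + sqrt(11)/6 ≈ -0.94723)
d = -7/2 - sqrt(11)/6 (d = -5 - (-3/2 + sqrt(11)/6) = -5 + (3/2 - sqrt(11)/6) = -7/2 - sqrt(11)/6 ≈ -4.0528)
d*O(M(1)) = (-7/2 - sqrt(11)/6)*(5 + 3) = (-7/2 - sqrt(11)/6)*8 = -28 - 4*sqrt(11)/3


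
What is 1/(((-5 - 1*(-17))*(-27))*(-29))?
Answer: 1/9396 ≈ 0.00010643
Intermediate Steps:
1/(((-5 - 1*(-17))*(-27))*(-29)) = 1/(((-5 + 17)*(-27))*(-29)) = 1/((12*(-27))*(-29)) = 1/(-324*(-29)) = 1/9396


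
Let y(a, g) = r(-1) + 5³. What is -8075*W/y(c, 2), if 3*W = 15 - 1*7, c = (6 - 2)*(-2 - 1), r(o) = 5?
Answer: -6460/39 ≈ -165.64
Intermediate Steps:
c = -12 (c = 4*(-3) = -12)
y(a, g) = 130 (y(a, g) = 5 + 5³ = 5 + 125 = 130)
W = 8/3 (W = (15 - 1*7)/3 = (15 - 7)/3 = (⅓)*8 = 8/3 ≈ 2.6667)
-8075*W/y(c, 2) = -64600/(3*130) = -8075*4/195 = -6460/39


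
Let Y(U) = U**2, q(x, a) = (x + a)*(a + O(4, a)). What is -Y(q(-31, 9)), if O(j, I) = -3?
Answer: -17424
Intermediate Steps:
q(x, a) = (-3 + a)*(a + x) (q(x, a) = (x + a)*(a - 3) = (a + x)*(-3 + a) = (-3 + a)*(a + x))
-Y(q(-31, 9)) = -(9**2 - 3*9 - 3*(-31) + 9*(-31))**2 = -(81 - 27 + 93 - 279)**2 = -1*(-132)**2 = -1*17424 = -17424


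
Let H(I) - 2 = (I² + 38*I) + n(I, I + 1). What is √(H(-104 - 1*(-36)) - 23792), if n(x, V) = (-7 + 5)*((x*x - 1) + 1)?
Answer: I*√30998 ≈ 176.06*I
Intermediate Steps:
n(x, V) = -2*x² (n(x, V) = -2*((x² - 1) + 1) = -2*((-1 + x²) + 1) = -2*x²)
H(I) = 2 - I² + 38*I (H(I) = 2 + ((I² + 38*I) - 2*I²) = 2 + (-I² + 38*I) = 2 - I² + 38*I)
√(H(-104 - 1*(-36)) - 23792) = √((2 - (-104 - 1*(-36))² + 38*(-104 - 1*(-36))) - 23792) = √((2 - (-104 + 36)² + 38*(-104 + 36)) - 23792) = √((2 - 1*(-68)² + 38*(-68)) - 23792) = √((2 - 1*4624 - 2584) - 23792) = √((2 - 4624 - 2584) - 23792) = √(-7206 - 23792) = √(-30998) = I*√30998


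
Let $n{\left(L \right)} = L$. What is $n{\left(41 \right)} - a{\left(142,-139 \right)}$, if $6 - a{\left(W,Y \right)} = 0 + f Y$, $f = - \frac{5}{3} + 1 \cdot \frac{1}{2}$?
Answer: $\frac{1183}{6} \approx 197.17$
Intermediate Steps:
$f = - \frac{7}{6}$ ($f = \left(-5\right) \frac{1}{3} + 1 \cdot \frac{1}{2} = - \frac{5}{3} + \frac{1}{2} = - \frac{7}{6} \approx -1.1667$)
$a{\left(W,Y \right)} = 6 + \frac{7 Y}{6}$ ($a{\left(W,Y \right)} = 6 - \left(0 - \frac{7 Y}{6}\right) = 6 - - \frac{7 Y}{6} = 6 + \frac{7 Y}{6}$)
$n{\left(41 \right)} - a{\left(142,-139 \right)} = 41 - \left(6 + \frac{7}{6} \left(-139\right)\right) = 41 - \left(6 - \frac{973}{6}\right) = 41 - - \frac{937}{6} = 41 + \frac{937}{6} = \frac{1183}{6}$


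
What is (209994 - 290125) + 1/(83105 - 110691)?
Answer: -2210493767/27586 ≈ -80131.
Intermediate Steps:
(209994 - 290125) + 1/(83105 - 110691) = -80131 + 1/(-27586) = -80131 - 1/27586 = -2210493767/27586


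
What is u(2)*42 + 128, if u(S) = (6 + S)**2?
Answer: 2816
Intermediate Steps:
u(2)*42 + 128 = (6 + 2)**2*42 + 128 = 8**2*42 + 128 = 64*42 + 128 = 2688 + 128 = 2816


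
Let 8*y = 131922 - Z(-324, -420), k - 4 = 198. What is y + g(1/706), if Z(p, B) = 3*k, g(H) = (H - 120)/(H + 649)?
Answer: 15041914217/916390 ≈ 16414.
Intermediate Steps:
k = 202 (k = 4 + 198 = 202)
g(H) = (-120 + H)/(649 + H)
Z(p, B) = 606 (Z(p, B) = 3*202 = 606)
y = 32829/2 (y = (131922 - 1*606)/8 = (131922 - 606)/8 = (⅛)*131316 = 32829/2 ≈ 16415.)
y + g(1/706) = 32829/2 + (-120 + 1/706)/(649 + 1/706) = 32829/2 - 84719/706/(458195/706) = 32829/2 + (706/458195)*(-84719/706) = 32829/2 - 84719/458195 = 15041914217/916390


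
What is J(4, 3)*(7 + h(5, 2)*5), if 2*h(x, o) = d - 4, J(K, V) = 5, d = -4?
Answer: -65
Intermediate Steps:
h(x, o) = -4 (h(x, o) = (-4 - 4)/2 = (½)*(-8) = -4)
J(4, 3)*(7 + h(5, 2)*5) = 5*(7 - 4*5) = 5*(7 - 20) = 5*(-13) = -65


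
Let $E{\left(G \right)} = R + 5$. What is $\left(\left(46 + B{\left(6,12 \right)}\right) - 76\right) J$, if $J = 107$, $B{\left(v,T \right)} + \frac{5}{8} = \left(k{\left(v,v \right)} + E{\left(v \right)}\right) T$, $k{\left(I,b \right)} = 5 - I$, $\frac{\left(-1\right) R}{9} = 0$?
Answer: $\frac{14873}{8} \approx 1859.1$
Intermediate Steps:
$R = 0$ ($R = \left(-9\right) 0 = 0$)
$E{\left(G \right)} = 5$ ($E{\left(G \right)} = 0 + 5 = 5$)
$B{\left(v,T \right)} = - \frac{5}{8} + T \left(10 - v\right)$ ($B{\left(v,T \right)} = - \frac{5}{8} + \left(\left(5 - v\right) + 5\right) T = - \frac{5}{8} + \left(10 - v\right) T = - \frac{5}{8} + T \left(10 - v\right)$)
$\left(\left(46 + B{\left(6,12 \right)}\right) - 76\right) J = \left(\left(46 - \left(- \frac{955}{8} + 72\right)\right) - 76\right) 107 = \left(\left(46 - - \frac{379}{8}\right) - 76\right) 107 = \left(\left(46 + \frac{379}{8}\right) - 76\right) 107 = \left(\frac{747}{8} - 76\right) 107 = \frac{139}{8} \cdot 107 = \frac{14873}{8}$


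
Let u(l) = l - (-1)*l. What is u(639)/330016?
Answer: 639/165008 ≈ 0.0038725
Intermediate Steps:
u(l) = 2*l (u(l) = l + l = 2*l)
u(639)/330016 = (2*639)/330016 = 1278*(1/330016) = 639/165008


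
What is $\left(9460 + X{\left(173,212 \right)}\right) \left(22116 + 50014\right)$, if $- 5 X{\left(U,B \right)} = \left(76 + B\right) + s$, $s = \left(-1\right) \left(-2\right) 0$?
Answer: $678195112$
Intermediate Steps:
$s = 0$ ($s = 2 \cdot 0 = 0$)
$X{\left(U,B \right)} = - \frac{76}{5} - \frac{B}{5}$ ($X{\left(U,B \right)} = - \frac{\left(76 + B\right) + 0}{5} = - \frac{76 + B}{5} = - \frac{76}{5} - \frac{B}{5}$)
$\left(9460 + X{\left(173,212 \right)}\right) \left(22116 + 50014\right) = \left(9460 - \frac{288}{5}\right) \left(22116 + 50014\right) = \left(9460 - \frac{288}{5}\right) 72130 = \frac{47012}{5} \cdot 72130 = 678195112$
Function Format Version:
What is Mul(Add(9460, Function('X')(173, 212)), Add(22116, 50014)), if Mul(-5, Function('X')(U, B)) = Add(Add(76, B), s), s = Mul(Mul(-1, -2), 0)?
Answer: 678195112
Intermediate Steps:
s = 0 (s = Mul(2, 0) = 0)
Function('X')(U, B) = Add(Rational(-76, 5), Mul(Rational(-1, 5), B)) (Function('X')(U, B) = Mul(Rational(-1, 5), Add(Add(76, B), 0)) = Mul(Rational(-1, 5), Add(76, B)) = Add(Rational(-76, 5), Mul(Rational(-1, 5), B)))
Mul(Add(9460, Function('X')(173, 212)), Add(22116, 50014)) = Mul(Add(9460, Add(Rational(-76, 5), Mul(Rational(-1, 5), 212))), Add(22116, 50014)) = Mul(Add(9460, Add(Rational(-76, 5), Rational(-212, 5))), 72130) = Mul(Add(9460, Rational(-288, 5)), 72130) = Mul(Rational(47012, 5), 72130) = 678195112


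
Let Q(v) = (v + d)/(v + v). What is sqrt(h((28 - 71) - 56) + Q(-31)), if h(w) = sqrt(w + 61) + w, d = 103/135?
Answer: sqrt(-191707410 + 1946025*I*sqrt(38))/1395 ≈ 0.31039 + 9.9302*I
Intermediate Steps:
d = 103/135 (d = 103*(1/135) = 103/135 ≈ 0.76296)
h(w) = w + sqrt(61 + w) (h(w) = sqrt(61 + w) + w = w + sqrt(61 + w))
Q(v) = (103/135 + v)/(2*v) (Q(v) = (v + 103/135)/(v + v) = (103/135 + v)/((2*v)) = (103/135 + v)*(1/(2*v)) = (103/135 + v)/(2*v))
sqrt(h((28 - 71) - 56) + Q(-31)) = sqrt((((28 - 71) - 56) + sqrt(61 + ((28 - 71) - 56))) + (1/270)*(103 + 135*(-31))/(-31)) = sqrt(((-43 - 56) + sqrt(61 + (-43 - 56))) + (1/270)*(-1/31)*(103 - 4185)) = sqrt((-99 + sqrt(61 - 99)) + (1/270)*(-1/31)*(-4082)) = sqrt((-99 + sqrt(-38)) + 2041/4185) = sqrt((-99 + I*sqrt(38)) + 2041/4185) = sqrt(-412274/4185 + I*sqrt(38))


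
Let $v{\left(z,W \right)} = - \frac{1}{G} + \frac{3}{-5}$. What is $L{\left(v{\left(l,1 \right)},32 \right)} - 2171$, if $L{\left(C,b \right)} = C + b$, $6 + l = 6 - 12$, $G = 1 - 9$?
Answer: $- \frac{85579}{40} \approx -2139.5$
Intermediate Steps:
$G = -8$ ($G = 1 - 9 = -8$)
$l = -12$ ($l = -6 + \left(6 - 12\right) = -6 - 6 = -12$)
$v{\left(z,W \right)} = - \frac{19}{40}$ ($v{\left(z,W \right)} = - \frac{1}{-8} + \frac{3}{-5} = \left(-1\right) \left(- \frac{1}{8}\right) + 3 \left(- \frac{1}{5}\right) = \frac{1}{8} - \frac{3}{5} = - \frac{19}{40}$)
$L{\left(v{\left(l,1 \right)},32 \right)} - 2171 = \left(- \frac{19}{40} + 32\right) - 2171 = \frac{1261}{40} - 2171 = - \frac{85579}{40}$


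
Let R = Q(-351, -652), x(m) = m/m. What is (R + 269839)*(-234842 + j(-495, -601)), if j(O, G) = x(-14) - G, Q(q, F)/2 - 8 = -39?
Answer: -63192564480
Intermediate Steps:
Q(q, F) = -62 (Q(q, F) = 16 + 2*(-39) = 16 - 78 = -62)
x(m) = 1
R = -62
j(O, G) = 1 - G
(R + 269839)*(-234842 + j(-495, -601)) = (-62 + 269839)*(-234842 + (1 - 1*(-601))) = 269777*(-234842 + (1 + 601)) = 269777*(-234842 + 602) = 269777*(-234240) = -63192564480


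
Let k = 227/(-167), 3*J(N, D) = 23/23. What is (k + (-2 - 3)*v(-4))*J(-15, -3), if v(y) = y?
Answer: 3113/501 ≈ 6.2136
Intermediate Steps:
J(N, D) = ⅓ (J(N, D) = (23/23)/3 = (23*(1/23))/3 = (⅓)*1 = ⅓)
k = -227/167 (k = 227*(-1/167) = -227/167 ≈ -1.3593)
(k + (-2 - 3)*v(-4))*J(-15, -3) = (-227/167 + (-2 - 3)*(-4))*(⅓) = (-227/167 - 5*(-4))*(⅓) = (-227/167 + 20)*(⅓) = (3113/167)*(⅓) = 3113/501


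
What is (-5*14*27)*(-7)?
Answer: 13230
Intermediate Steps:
(-5*14*27)*(-7) = -70*27*(-7) = -1890*(-7) = 13230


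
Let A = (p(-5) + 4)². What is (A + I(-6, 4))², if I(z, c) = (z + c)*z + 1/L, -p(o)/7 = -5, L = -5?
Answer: 58736896/25 ≈ 2.3495e+6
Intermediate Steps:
p(o) = 35 (p(o) = -7*(-5) = 35)
A = 1521 (A = (35 + 4)² = 39² = 1521)
I(z, c) = -⅕ + z*(c + z) (I(z, c) = (z + c)*z + 1/(-5) = (c + z)*z - ⅕ = z*(c + z) - ⅕ = -⅕ + z*(c + z))
(A + I(-6, 4))² = (1521 + (-⅕ - 6*(4 - 6)))² = (1521 + (-⅕ - 6*(-2)))² = (1521 + (-⅕ + 12))² = (1521 + 59/5)² = (7664/5)² = 58736896/25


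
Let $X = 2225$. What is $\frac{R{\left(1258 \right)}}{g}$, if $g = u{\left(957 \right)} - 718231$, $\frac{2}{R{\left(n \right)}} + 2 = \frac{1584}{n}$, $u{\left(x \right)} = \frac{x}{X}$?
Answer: $\frac{1399525}{372348683194} \approx 3.7586 \cdot 10^{-6}$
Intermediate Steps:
$u{\left(x \right)} = \frac{x}{2225}$
$R{\left(n \right)} = \frac{2}{-2 + \frac{1584}{n}}$
$g = - \frac{1598063018}{2225}$ ($g = \frac{1}{2225} \cdot 957 - 718231 = \frac{957}{2225} - 718231 = - \frac{1598063018}{2225} \approx -7.1823 \cdot 10^{5}$)
$\frac{R{\left(1258 \right)}}{g} = \frac{\left(-1\right) 1258 \frac{1}{-792 + 1258}}{- \frac{1598063018}{2225}} = \left(-1\right) 1258 \cdot \frac{1}{466} \left(- \frac{2225}{1598063018}\right) = \left(- \frac{629}{233}\right) \left(- \frac{2225}{1598063018}\right) = \frac{1399525}{372348683194}$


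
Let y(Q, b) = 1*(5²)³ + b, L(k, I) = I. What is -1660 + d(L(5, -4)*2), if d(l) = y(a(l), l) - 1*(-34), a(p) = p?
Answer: 13991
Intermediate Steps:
y(Q, b) = 15625 + b (y(Q, b) = 1*25³ + b = 1*15625 + b = 15625 + b)
d(l) = 15659 + l (d(l) = (15625 + l) - 1*(-34) = (15625 + l) + 34 = 15659 + l)
-1660 + d(L(5, -4)*2) = -1660 + (15659 - 4*2) = -1660 + (15659 - 8) = -1660 + 15651 = 13991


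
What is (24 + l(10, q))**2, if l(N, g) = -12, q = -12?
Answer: 144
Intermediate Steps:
(24 + l(10, q))**2 = (24 - 12)**2 = 12**2 = 144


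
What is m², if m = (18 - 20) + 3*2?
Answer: 16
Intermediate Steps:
m = 4 (m = -2 + 6 = 4)
m² = 4² = 16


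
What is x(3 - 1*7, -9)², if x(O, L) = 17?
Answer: 289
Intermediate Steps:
x(3 - 1*7, -9)² = 17² = 289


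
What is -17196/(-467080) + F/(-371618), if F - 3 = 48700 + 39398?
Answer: -167114769/834496805 ≈ -0.20026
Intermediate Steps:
F = 88101 (F = 3 + (48700 + 39398) = 3 + 88098 = 88101)
-17196/(-467080) + F/(-371618) = -17196/(-467080) + 88101/(-371618) = -17196*(-1/467080) + 88101*(-1/371618) = 4299/116770 - 6777/28586 = -167114769/834496805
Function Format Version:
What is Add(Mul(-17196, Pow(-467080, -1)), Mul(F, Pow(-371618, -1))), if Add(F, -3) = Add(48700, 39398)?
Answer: Rational(-167114769, 834496805) ≈ -0.20026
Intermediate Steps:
F = 88101 (F = Add(3, Add(48700, 39398)) = Add(3, 88098) = 88101)
Add(Mul(-17196, Pow(-467080, -1)), Mul(F, Pow(-371618, -1))) = Add(Mul(-17196, Pow(-467080, -1)), Mul(88101, Pow(-371618, -1))) = Add(Mul(-17196, Rational(-1, 467080)), Mul(88101, Rational(-1, 371618))) = Add(Rational(4299, 116770), Rational(-6777, 28586)) = Rational(-167114769, 834496805)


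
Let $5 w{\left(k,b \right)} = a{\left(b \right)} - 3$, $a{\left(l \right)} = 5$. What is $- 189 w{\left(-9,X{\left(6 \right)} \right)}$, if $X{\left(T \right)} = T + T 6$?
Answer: $- \frac{378}{5} \approx -75.6$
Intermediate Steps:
$X{\left(T \right)} = 7 T$ ($X{\left(T \right)} = T + 6 T = 7 T$)
$w{\left(k,b \right)} = \frac{2}{5}$ ($w{\left(k,b \right)} = \frac{5 - 3}{5} = \frac{1}{5} \cdot 2 = \frac{2}{5}$)
$- 189 w{\left(-9,X{\left(6 \right)} \right)} = \left(-189\right) \frac{2}{5} = - \frac{378}{5}$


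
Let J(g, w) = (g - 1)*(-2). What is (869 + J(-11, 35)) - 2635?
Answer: -1742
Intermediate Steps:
J(g, w) = 2 - 2*g (J(g, w) = (-1 + g)*(-2) = 2 - 2*g)
(869 + J(-11, 35)) - 2635 = (869 + (2 - 2*(-11))) - 2635 = (869 + (2 + 22)) - 2635 = (869 + 24) - 2635 = 893 - 2635 = -1742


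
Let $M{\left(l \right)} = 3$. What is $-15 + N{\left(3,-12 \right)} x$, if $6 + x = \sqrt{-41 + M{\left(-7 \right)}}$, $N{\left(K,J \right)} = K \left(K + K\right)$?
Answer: $-123 + 18 i \sqrt{38} \approx -123.0 + 110.96 i$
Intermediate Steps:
$N{\left(K,J \right)} = 2 K^{2}$ ($N{\left(K,J \right)} = K 2 K = 2 K^{2}$)
$x = -6 + i \sqrt{38}$ ($x = -6 + \sqrt{-41 + 3} = -6 + \sqrt{-38} = -6 + i \sqrt{38} \approx -6.0 + 6.1644 i$)
$-15 + N{\left(3,-12 \right)} x = -15 + 2 \cdot 3^{2} \left(-6 + i \sqrt{38}\right) = -15 + 2 \cdot 9 \left(-6 + i \sqrt{38}\right) = -15 + 18 \left(-6 + i \sqrt{38}\right) = -15 - \left(108 - 18 i \sqrt{38}\right) = -123 + 18 i \sqrt{38}$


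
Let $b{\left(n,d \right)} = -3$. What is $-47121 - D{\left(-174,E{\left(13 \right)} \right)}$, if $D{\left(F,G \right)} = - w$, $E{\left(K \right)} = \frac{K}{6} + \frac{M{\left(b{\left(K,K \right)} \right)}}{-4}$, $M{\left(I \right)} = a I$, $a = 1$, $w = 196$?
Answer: $-46925$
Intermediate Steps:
$M{\left(I \right)} = I$ ($M{\left(I \right)} = 1 I = I$)
$E{\left(K \right)} = \frac{3}{4} + \frac{K}{6}$ ($E{\left(K \right)} = \frac{K}{6} - \frac{3}{-4} = K \frac{1}{6} - - \frac{3}{4} = \frac{K}{6} + \frac{3}{4} = \frac{3}{4} + \frac{K}{6}$)
$D{\left(F,G \right)} = -196$ ($D{\left(F,G \right)} = \left(-1\right) 196 = -196$)
$-47121 - D{\left(-174,E{\left(13 \right)} \right)} = -47121 - -196 = -47121 + 196 = -46925$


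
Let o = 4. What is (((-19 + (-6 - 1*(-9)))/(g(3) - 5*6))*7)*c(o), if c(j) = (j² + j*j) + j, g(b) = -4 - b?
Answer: 4032/37 ≈ 108.97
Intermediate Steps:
c(j) = j + 2*j² (c(j) = (j² + j²) + j = 2*j² + j = j + 2*j²)
(((-19 + (-6 - 1*(-9)))/(g(3) - 5*6))*7)*c(o) = (((-19 + (-6 - 1*(-9)))/((-4 - 1*3) - 5*6))*7)*(4*(1 + 2*4)) = (((-19 + (-6 + 9))/((-4 - 3) - 30))*7)*(4*(1 + 8)) = (((-19 + 3)/(-7 - 30))*7)*(4*9) = (-16/(-37)*7)*36 = (-16*(-1/37)*7)*36 = ((16/37)*7)*36 = (112/37)*36 = 4032/37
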